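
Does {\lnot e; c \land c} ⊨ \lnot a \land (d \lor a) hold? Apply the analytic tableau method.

No

Initial set: {\lnot e; (c \land c); \lnot (\lnot a \land (d \lor a))}.
(c \land c): α-rule — add c, c.
\lnot (\lnot a \land (d \lor a)): β-rule — branch into \lnot \lnot a  //  \lnot (d \lor a).
  branch 1 (add \lnot \lnot a):
    ○ open, literals {a=1, c=1, e=0}.
  branch 2 (add \lnot (d \lor a)):
    \lnot (d \lor a): α-rule — add \lnot d, \lnot a.
    ○ open, literals {a=0, c=1, d=0, e=0}.
0 branches closed, 2 open.
An open branch gives a countermodel: a=1, c=1, e=0 (unmentioned atoms arbitrary); the premises hold there but the conclusion fails.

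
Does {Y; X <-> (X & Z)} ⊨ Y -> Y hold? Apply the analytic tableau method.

Yes

Initial set: {Y; (X <-> (X & Z)); ~(Y -> Y)}.
~(Y -> Y): α-rule — add Y, ~Y.
× closes — contains both Y and ~Y.
All 1 branch closes.
Every branch closed, so the premises entail the conclusion.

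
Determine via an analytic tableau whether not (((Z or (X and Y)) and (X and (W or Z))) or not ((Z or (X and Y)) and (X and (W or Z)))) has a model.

Unsatisfiable

Initial set: {T not (((Z or (X and Y)) and (X and (W or Z))) or not ((Z or (X and Y)) and (X and (W or Z))))}.
T not (((Z or (X and Y)) and (X and (W or Z))) or not ((Z or (X and Y)) and (X and (W or Z)))): α-rule — add F ((Z or (X and Y)) and (X and (W or Z))), F not ((Z or (X and Y)) and (X and (W or Z))).
F not ((Z or (X and Y)) and (X and (W or Z))): α-rule — add T (Z or (X and Y)), T (X and (W or Z)).
T (X and (W or Z)): α-rule — add T X, T (W or Z).
F ((Z or (X and Y)) and (X and (W or Z))): β-rule — branch into F (Z or (X and Y))  //  F (X and (W or Z)).
  branch 1 (add F (Z or (X and Y))):
    F (Z or (X and Y)): α-rule — add F Z, F (X and Y).
    T (Z or (X and Y)): β-rule — branch into T Z  //  T (X and Y).
      branch 1.1 (add T Z):
        × closes — contains both Z and not Z.
      branch 1.2 (add T (X and Y)):
        T (X and Y): α-rule — add T X, T Y.
        T (W or Z): β-rule — branch into T W  //  T Z.
          branch 1.2.1 (add T W):
            F (X and Y): β-rule — branch into F X  //  F Y.
              branch 1.2.1.1 (add F X):
                × closes — contains both X and not X.
              branch 1.2.1.2 (add F Y):
                × closes — contains both Y and not Y.
          branch 1.2.2 (add T Z):
            × closes — contains both Z and not Z.
  branch 2 (add F (X and (W or Z))):
    T (Z or (X and Y)): β-rule — branch into T Z  //  T (X and Y).
      branch 2.1 (add T Z):
        T (W or Z): β-rule — branch into T W  //  T Z.
          branch 2.1.1 (add T W):
            F (X and (W or Z)): β-rule — branch into F X  //  F (W or Z).
              branch 2.1.1.1 (add F X):
                × closes — contains both X and not X.
              branch 2.1.1.2 (add F (W or Z)):
                F (W or Z): α-rule — add F W, F Z.
                × closes — contains both W and not W.
          branch 2.1.2 (add T Z):
            F (X and (W or Z)): β-rule — branch into F X  //  F (W or Z).
              branch 2.1.2.1 (add F X):
                × closes — contains both X and not X.
              branch 2.1.2.2 (add F (W or Z)):
                F (W or Z): α-rule — add F W, F Z.
                × closes — contains both Z and not Z.
      branch 2.2 (add T (X and Y)):
        T (X and Y): α-rule — add T X, T Y.
        T (W or Z): β-rule — branch into T W  //  T Z.
          branch 2.2.1 (add T W):
            F (X and (W or Z)): β-rule — branch into F X  //  F (W or Z).
              branch 2.2.1.1 (add F X):
                × closes — contains both X and not X.
              branch 2.2.1.2 (add F (W or Z)):
                F (W or Z): α-rule — add F W, F Z.
                × closes — contains both W and not W.
          branch 2.2.2 (add T Z):
            F (X and (W or Z)): β-rule — branch into F X  //  F (W or Z).
              branch 2.2.2.1 (add F X):
                × closes — contains both X and not X.
              branch 2.2.2.2 (add F (W or Z)):
                F (W or Z): α-rule — add F W, F Z.
                × closes — contains both Z and not Z.
All 12 branches close.
Every branch closed; the formula is unsatisfiable.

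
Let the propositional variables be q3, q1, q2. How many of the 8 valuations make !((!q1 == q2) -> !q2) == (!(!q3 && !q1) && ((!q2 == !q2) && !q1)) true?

6

Initial set: {T (!((!q1 == q2) -> !q2) == (!(!q3 && !q1) && ((!q2 == !q2) && !q1)))}.
T (!((!q1 == q2) -> !q2) == (!(!q3 && !q1) && ((!q2 == !q2) && !q1))): β-rule — branch into T !((!q1 == q2) -> !q2), T (!(!q3 && !q1) && ((!q2 == !q2) && !q1))  //  F !((!q1 == q2) -> !q2), F (!(!q3 && !q1) && ((!q2 == !q2) && !q1)).
  branch 1 (add T !((!q1 == q2) -> !q2), T (!(!q3 && !q1) && ((!q2 == !q2) && !q1))):
    T !((!q1 == q2) -> !q2): α-rule — add T (!q1 == q2), F !q2.
    T (!(!q3 && !q1) && ((!q2 == !q2) && !q1)): α-rule — add T !(!q3 && !q1), T ((!q2 == !q2) && !q1).
    T ((!q2 == !q2) && !q1): α-rule — add T (!q2 == !q2), T !q1.
    T (!q1 == q2): β-rule — branch into T !q1, T q2  //  F !q1, F q2.
      branch 1.1 (add T !q1, T q2):
        T !(!q3 && !q1): β-rule — branch into F !q3  //  F !q1.
          branch 1.1.1 (add F !q3):
            T (!q2 == !q2): β-rule — branch into T !q2, T !q2  //  F !q2, F !q2.
              branch 1.1.1.1 (add T !q2, T !q2):
                × closes — contains both q2 and !q2.
              branch 1.1.1.2 (add F !q2, F !q2):
                ○ open, literals {q1=0, q2=1, q3=1}.
          branch 1.1.2 (add F !q1):
            × closes — contains both q1 and !q1.
      branch 1.2 (add F !q1, F q2):
        × closes — contains both q1 and !q1.
  branch 2 (add F !((!q1 == q2) -> !q2), F (!(!q3 && !q1) && ((!q2 == !q2) && !q1))):
    F !((!q1 == q2) -> !q2): β-rule — branch into F (!q1 == q2)  //  T !q2.
      branch 2.1 (add F (!q1 == q2)):
        F (!(!q3 && !q1) && ((!q2 == !q2) && !q1)): β-rule — branch into F !(!q3 && !q1)  //  F ((!q2 == !q2) && !q1).
          branch 2.1.1 (add F !(!q3 && !q1)):
            F !(!q3 && !q1): α-rule — add T !q3, T !q1.
            F (!q1 == q2): β-rule — branch into T !q1, F q2  //  F !q1, T q2.
              branch 2.1.1.1 (add T !q1, F q2):
                ○ open, literals {q1=0, q2=0, q3=0}.
              branch 2.1.1.2 (add F !q1, T q2):
                × closes — contains both q1 and !q1.
          branch 2.1.2 (add F ((!q2 == !q2) && !q1)):
            F (!q1 == q2): β-rule — branch into T !q1, F q2  //  F !q1, T q2.
              branch 2.1.2.1 (add T !q1, F q2):
                F ((!q2 == !q2) && !q1): β-rule — branch into F (!q2 == !q2)  //  F !q1.
                  branch 2.1.2.1.1 (add F (!q2 == !q2)):
                    F (!q2 == !q2): β-rule — branch into T !q2, F !q2  //  F !q2, T !q2.
                      branch 2.1.2.1.1.1 (add T !q2, F !q2):
                        × closes — contains both q2 and !q2.
                      branch 2.1.2.1.1.2 (add F !q2, T !q2):
                        × closes — contains both q2 and !q2.
                  branch 2.1.2.1.2 (add F !q1):
                    × closes — contains both q1 and !q1.
              branch 2.1.2.2 (add F !q1, T q2):
                F ((!q2 == !q2) && !q1): β-rule — branch into F (!q2 == !q2)  //  F !q1.
                  branch 2.1.2.2.1 (add F (!q2 == !q2)):
                    F (!q2 == !q2): β-rule — branch into T !q2, F !q2  //  F !q2, T !q2.
                      branch 2.1.2.2.1.1 (add T !q2, F !q2):
                        × closes — contains both q2 and !q2.
                      branch 2.1.2.2.1.2 (add F !q2, T !q2):
                        × closes — contains both q2 and !q2.
                  branch 2.1.2.2.2 (add F !q1):
                    ○ open, literals {q1=1, q2=1}.
      branch 2.2 (add T !q2):
        F (!(!q3 && !q1) && ((!q2 == !q2) && !q1)): β-rule — branch into F !(!q3 && !q1)  //  F ((!q2 == !q2) && !q1).
          branch 2.2.1 (add F !(!q3 && !q1)):
            F !(!q3 && !q1): α-rule — add T !q3, T !q1.
            ○ open, literals {q1=0, q2=0, q3=0}.
          branch 2.2.2 (add F ((!q2 == !q2) && !q1)):
            F ((!q2 == !q2) && !q1): β-rule — branch into F (!q2 == !q2)  //  F !q1.
              branch 2.2.2.1 (add F (!q2 == !q2)):
                F (!q2 == !q2): β-rule — branch into T !q2, F !q2  //  F !q2, T !q2.
                  branch 2.2.2.1.1 (add T !q2, F !q2):
                    × closes — contains both q2 and !q2.
                  branch 2.2.2.1.2 (add F !q2, T !q2):
                    × closes — contains both q2 and !q2.
              branch 2.2.2.2 (add F !q1):
                ○ open, literals {q1=1, q2=0}.
11 branches closed, 5 open.
Each open branch fixes some atoms; the unmentioned ones are free. Counting distinct full assignments: branch {q1=0, q2=1, q3=1} (none free) contributes 1 new; branch {q1=0, q2=0, q3=0} (none free) contributes 1 new; branch {q1=1, q2=1} (q3) contributes 2 new; branch {q1=0, q2=0, q3=0} (none free) contributes 0 new; branch {q1=1, q2=0} (q3) contributes 2 new. Total: 6.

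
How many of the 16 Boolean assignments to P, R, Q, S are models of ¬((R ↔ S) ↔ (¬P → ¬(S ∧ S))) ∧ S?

4

Initial set: {(¬((R ↔ S) ↔ (¬P → ¬(S ∧ S))) ∧ S)}.
(¬((R ↔ S) ↔ (¬P → ¬(S ∧ S))) ∧ S): α-rule — add ¬((R ↔ S) ↔ (¬P → ¬(S ∧ S))), S.
¬((R ↔ S) ↔ (¬P → ¬(S ∧ S))): β-rule — branch into (R ↔ S), ¬(¬P → ¬(S ∧ S))  //  ¬(R ↔ S), (¬P → ¬(S ∧ S)).
  branch 1 (add (R ↔ S), ¬(¬P → ¬(S ∧ S))):
    ¬(¬P → ¬(S ∧ S)): α-rule — add ¬P, ¬¬(S ∧ S).
    ¬¬(S ∧ S): α-rule — add S, S.
    (R ↔ S): β-rule — branch into R, S  //  ¬R, ¬S.
      branch 1.1 (add R, S):
        ○ open, literals {P=0, R=1, S=1}.
      branch 1.2 (add ¬R, ¬S):
        × closes — contains both S and ¬S.
  branch 2 (add ¬(R ↔ S), (¬P → ¬(S ∧ S))):
    ¬(R ↔ S): β-rule — branch into R, ¬S  //  ¬R, S.
      branch 2.1 (add R, ¬S):
        × closes — contains both S and ¬S.
      branch 2.2 (add ¬R, S):
        (¬P → ¬(S ∧ S)): β-rule — branch into ¬¬P  //  ¬(S ∧ S).
          branch 2.2.1 (add ¬¬P):
            ○ open, literals {P=1, R=0, S=1}.
          branch 2.2.2 (add ¬(S ∧ S)):
            ¬(S ∧ S): β-rule — branch into ¬S  //  ¬S.
              branch 2.2.2.1 (add ¬S):
                × closes — contains both S and ¬S.
              branch 2.2.2.2 (add ¬S):
                × closes — contains both S and ¬S.
4 branches closed, 2 open.
Each open branch fixes some atoms; the unmentioned ones are free. Counting distinct full assignments: branch {P=0, R=1, S=1} (Q) contributes 2 new; branch {P=1, R=0, S=1} (Q) contributes 2 new. Total: 4.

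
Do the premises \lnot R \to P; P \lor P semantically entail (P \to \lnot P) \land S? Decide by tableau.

No

Initial set: {(\lnot R \to P); (P \lor P); \lnot ((P \to \lnot P) \land S)}.
(\lnot R \to P): β-rule — branch into \lnot \lnot R  //  P.
  branch 1 (add \lnot \lnot R):
    (P \lor P): β-rule — branch into P  //  P.
      branch 1.1 (add P):
        \lnot ((P \to \lnot P) \land S): β-rule — branch into \lnot (P \to \lnot P)  //  \lnot S.
          branch 1.1.1 (add \lnot (P \to \lnot P)):
            \lnot (P \to \lnot P): α-rule — add P, \lnot \lnot P.
            ○ open, literals {P=T, R=T}.
          branch 1.1.2 (add \lnot S):
            ○ open, literals {P=T, R=T, S=F}.
      branch 1.2 (add P):
        \lnot ((P \to \lnot P) \land S): β-rule — branch into \lnot (P \to \lnot P)  //  \lnot S.
          branch 1.2.1 (add \lnot (P \to \lnot P)):
            \lnot (P \to \lnot P): α-rule — add P, \lnot \lnot P.
            ○ open, literals {P=T, R=T}.
          branch 1.2.2 (add \lnot S):
            ○ open, literals {P=T, R=T, S=F}.
  branch 2 (add P):
    (P \lor P): β-rule — branch into P  //  P.
      branch 2.1 (add P):
        \lnot ((P \to \lnot P) \land S): β-rule — branch into \lnot (P \to \lnot P)  //  \lnot S.
          branch 2.1.1 (add \lnot (P \to \lnot P)):
            \lnot (P \to \lnot P): α-rule — add P, \lnot \lnot P.
            ○ open, literals {P=T}.
          branch 2.1.2 (add \lnot S):
            ○ open, literals {P=T, S=F}.
      branch 2.2 (add P):
        \lnot ((P \to \lnot P) \land S): β-rule — branch into \lnot (P \to \lnot P)  //  \lnot S.
          branch 2.2.1 (add \lnot (P \to \lnot P)):
            \lnot (P \to \lnot P): α-rule — add P, \lnot \lnot P.
            ○ open, literals {P=T}.
          branch 2.2.2 (add \lnot S):
            ○ open, literals {P=T, S=F}.
0 branches closed, 8 open.
An open branch gives a countermodel: P=T, R=T (unmentioned atoms arbitrary); the premises hold there but the conclusion fails.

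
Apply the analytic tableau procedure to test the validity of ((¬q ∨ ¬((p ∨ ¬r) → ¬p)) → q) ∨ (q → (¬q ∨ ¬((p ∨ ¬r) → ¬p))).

Assume the negation and expand:
Initial set: {¬(((¬q ∨ ¬((p ∨ ¬r) → ¬p)) → q) ∨ (q → (¬q ∨ ¬((p ∨ ¬r) → ¬p))))}.
¬(((¬q ∨ ¬((p ∨ ¬r) → ¬p)) → q) ∨ (q → (¬q ∨ ¬((p ∨ ¬r) → ¬p)))): α-rule — add ¬((¬q ∨ ¬((p ∨ ¬r) → ¬p)) → q), ¬(q → (¬q ∨ ¬((p ∨ ¬r) → ¬p))).
¬((¬q ∨ ¬((p ∨ ¬r) → ¬p)) → q): α-rule — add (¬q ∨ ¬((p ∨ ¬r) → ¬p)), ¬q.
¬(q → (¬q ∨ ¬((p ∨ ¬r) → ¬p))): α-rule — add q, ¬(¬q ∨ ¬((p ∨ ¬r) → ¬p)).
× closes — contains both q and ¬q.
All 1 branch closes.
Every branch closed, so the negation is unsatisfiable and the formula is valid.

Valid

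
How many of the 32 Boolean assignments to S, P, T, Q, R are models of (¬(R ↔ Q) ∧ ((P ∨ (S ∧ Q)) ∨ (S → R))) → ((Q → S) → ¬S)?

Initial set: {T ((¬(R ↔ Q) ∧ ((P ∨ (S ∧ Q)) ∨ (S → R))) → ((Q → S) → ¬S))}.
T ((¬(R ↔ Q) ∧ ((P ∨ (S ∧ Q)) ∨ (S → R))) → ((Q → S) → ¬S)): β-rule — branch into F (¬(R ↔ Q) ∧ ((P ∨ (S ∧ Q)) ∨ (S → R)))  //  T ((Q → S) → ¬S).
  branch 1 (add F (¬(R ↔ Q) ∧ ((P ∨ (S ∧ Q)) ∨ (S → R)))):
    F (¬(R ↔ Q) ∧ ((P ∨ (S ∧ Q)) ∨ (S → R))): β-rule — branch into F ¬(R ↔ Q)  //  F ((P ∨ (S ∧ Q)) ∨ (S → R)).
      branch 1.1 (add F ¬(R ↔ Q)):
        F ¬(R ↔ Q): β-rule — branch into T R, T Q  //  F R, F Q.
          branch 1.1.1 (add T R, T Q):
            ○ open, literals {Q=T, R=T}.
          branch 1.1.2 (add F R, F Q):
            ○ open, literals {Q=F, R=F}.
      branch 1.2 (add F ((P ∨ (S ∧ Q)) ∨ (S → R))):
        F ((P ∨ (S ∧ Q)) ∨ (S → R)): α-rule — add F (P ∨ (S ∧ Q)), F (S → R).
        F (P ∨ (S ∧ Q)): α-rule — add F P, F (S ∧ Q).
        F (S → R): α-rule — add T S, F R.
        F (S ∧ Q): β-rule — branch into F S  //  F Q.
          branch 1.2.1 (add F S):
            × closes — contains both S and ¬S.
          branch 1.2.2 (add F Q):
            ○ open, literals {P=F, Q=F, R=F, S=T}.
  branch 2 (add T ((Q → S) → ¬S)):
    T ((Q → S) → ¬S): β-rule — branch into F (Q → S)  //  T ¬S.
      branch 2.1 (add F (Q → S)):
        F (Q → S): α-rule — add T Q, F S.
        ○ open, literals {Q=T, S=F}.
      branch 2.2 (add T ¬S):
        ○ open, literals {S=F}.
1 branch closed, 5 open.
Each open branch fixes some atoms; the unmentioned ones are free. Counting distinct full assignments: branch {Q=T, R=T} (S, P, T) contributes 8 new; branch {Q=F, R=F} (S, P, T) contributes 8 new; branch {P=F, Q=F, R=F, S=T} (T) contributes 0 new; branch {Q=T, S=F} (P, T, R) contributes 4 new; branch {S=F} (P, T, Q, R) contributes 4 new. Total: 24.

24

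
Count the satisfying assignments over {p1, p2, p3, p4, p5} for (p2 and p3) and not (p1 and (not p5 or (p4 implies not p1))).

5

Initial set: {((p2 and p3) and not (p1 and (not p5 or (p4 implies not p1))))}.
((p2 and p3) and not (p1 and (not p5 or (p4 implies not p1)))): α-rule — add (p2 and p3), not (p1 and (not p5 or (p4 implies not p1))).
(p2 and p3): α-rule — add p2, p3.
not (p1 and (not p5 or (p4 implies not p1))): β-rule — branch into not p1  //  not (not p5 or (p4 implies not p1)).
  branch 1 (add not p1):
    ○ open, literals {p1=F, p2=T, p3=T}.
  branch 2 (add not (not p5 or (p4 implies not p1))):
    not (not p5 or (p4 implies not p1)): α-rule — add not not p5, not (p4 implies not p1).
    not (p4 implies not p1): α-rule — add p4, not not p1.
    ○ open, literals {p1=T, p2=T, p3=T, p4=T, p5=T}.
0 branches closed, 2 open.
Each open branch fixes some atoms; the unmentioned ones are free. Counting distinct full assignments: branch {p1=F, p2=T, p3=T} (p4, p5) contributes 4 new; branch {p1=T, p2=T, p3=T, p4=T, p5=T} (none free) contributes 1 new. Total: 5.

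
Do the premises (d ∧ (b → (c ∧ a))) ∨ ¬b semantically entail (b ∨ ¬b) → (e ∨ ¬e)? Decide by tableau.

Yes

Initial set: {((d ∧ (b → (c ∧ a))) ∨ ¬b); ¬((b ∨ ¬b) → (e ∨ ¬e))}.
¬((b ∨ ¬b) → (e ∨ ¬e)): α-rule — add (b ∨ ¬b), ¬(e ∨ ¬e).
¬(e ∨ ¬e): α-rule — add ¬e, ¬¬e.
× closes — contains both e and ¬e.
All 1 branch closes.
Every branch closed, so the premises entail the conclusion.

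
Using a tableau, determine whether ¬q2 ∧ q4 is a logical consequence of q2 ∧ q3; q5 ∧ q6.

Initial set: {(q2 ∧ q3); (q5 ∧ q6); ¬(¬q2 ∧ q4)}.
(q2 ∧ q3): α-rule — add q2, q3.
(q5 ∧ q6): α-rule — add q5, q6.
¬(¬q2 ∧ q4): β-rule — branch into ¬¬q2  //  ¬q4.
  branch 1 (add ¬¬q2):
    ○ open, literals {q2=true, q3=true, q5=true, q6=true}.
  branch 2 (add ¬q4):
    ○ open, literals {q2=true, q3=true, q4=false, q5=true, q6=true}.
0 branches closed, 2 open.
An open branch gives a countermodel: q2=true, q3=true, q5=true, q6=true (unmentioned atoms arbitrary); the premises hold there but the conclusion fails.

No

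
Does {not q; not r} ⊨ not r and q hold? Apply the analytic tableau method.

Initial set: {not q; not r; not (not r and q)}.
not (not r and q): β-rule — branch into not not r  //  not q.
  branch 1 (add not not r):
    × closes — contains both r and not r.
  branch 2 (add not q):
    ○ open, literals {q=false, r=false}.
1 branch closed, 1 open.
An open branch gives a countermodel: q=false, r=false (unmentioned atoms arbitrary); the premises hold there but the conclusion fails.

No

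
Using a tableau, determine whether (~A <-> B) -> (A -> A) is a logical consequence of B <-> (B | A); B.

Yes

Initial set: {(B <-> (B | A)); B; ~((~A <-> B) -> (A -> A))}.
~((~A <-> B) -> (A -> A)): α-rule — add (~A <-> B), ~(A -> A).
~(A -> A): α-rule — add A, ~A.
× closes — contains both A and ~A.
All 1 branch closes.
Every branch closed, so the premises entail the conclusion.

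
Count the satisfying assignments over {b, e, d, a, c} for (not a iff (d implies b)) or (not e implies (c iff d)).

28

Initial set: {((not a iff (d implies b)) or (not e implies (c iff d)))}.
((not a iff (d implies b)) or (not e implies (c iff d))): β-rule — branch into (not a iff (d implies b))  //  (not e implies (c iff d)).
  branch 1 (add (not a iff (d implies b))):
    (not a iff (d implies b)): β-rule — branch into not a, (d implies b)  //  not not a, not (d implies b).
      branch 1.1 (add not a, (d implies b)):
        (d implies b): β-rule — branch into not d  //  b.
          branch 1.1.1 (add not d):
            ○ open, literals {a=0, d=0}.
          branch 1.1.2 (add b):
            ○ open, literals {a=0, b=1}.
      branch 1.2 (add not not a, not (d implies b)):
        not (d implies b): α-rule — add d, not b.
        ○ open, literals {a=1, b=0, d=1}.
  branch 2 (add (not e implies (c iff d))):
    (not e implies (c iff d)): β-rule — branch into not not e  //  (c iff d).
      branch 2.1 (add not not e):
        ○ open, literals {e=1}.
      branch 2.2 (add (c iff d)):
        (c iff d): β-rule — branch into c, d  //  not c, not d.
          branch 2.2.1 (add c, d):
            ○ open, literals {c=1, d=1}.
          branch 2.2.2 (add not c, not d):
            ○ open, literals {c=0, d=0}.
0 branches closed, 6 open.
Each open branch fixes some atoms; the unmentioned ones are free. Counting distinct full assignments: branch {a=0, d=0} (b, e, c) contributes 8 new; branch {a=0, b=1} (e, d, c) contributes 4 new; branch {a=1, b=0, d=1} (e, c) contributes 4 new; branch {e=1} (b, d, a, c) contributes 8 new; branch {c=1, d=1} (b, e, a) contributes 2 new; branch {c=0, d=0} (b, e, a) contributes 2 new. Total: 28.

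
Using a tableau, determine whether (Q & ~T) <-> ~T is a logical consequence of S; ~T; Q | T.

Initial set: {T S; T ~T; T (Q | T); F ((Q & ~T) <-> ~T)}.
T (Q | T): β-rule — branch into T Q  //  T T.
  branch 1 (add T Q):
    F ((Q & ~T) <-> ~T): β-rule — branch into T (Q & ~T), F ~T  //  F (Q & ~T), T ~T.
      branch 1.1 (add T (Q & ~T), F ~T):
        × closes — contains both T and ~T.
      branch 1.2 (add F (Q & ~T), T ~T):
        F (Q & ~T): β-rule — branch into F Q  //  F ~T.
          branch 1.2.1 (add F Q):
            × closes — contains both Q and ~Q.
          branch 1.2.2 (add F ~T):
            × closes — contains both T and ~T.
  branch 2 (add T T):
    × closes — contains both T and ~T.
All 4 branches close.
Every branch closed, so the premises entail the conclusion.

Yes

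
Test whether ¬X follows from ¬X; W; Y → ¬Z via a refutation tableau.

Yes

Initial set: {¬X; W; (Y → ¬Z); ¬¬X}.
× closes — contains both X and ¬X.
All 1 branch closes.
Every branch closed, so the premises entail the conclusion.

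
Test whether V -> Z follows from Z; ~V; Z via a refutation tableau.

Initial set: {T Z; T ~V; T Z; F (V -> Z)}.
F (V -> Z): α-rule — add T V, F Z.
× closes — contains both V and ~V.
All 1 branch closes.
Every branch closed, so the premises entail the conclusion.

Yes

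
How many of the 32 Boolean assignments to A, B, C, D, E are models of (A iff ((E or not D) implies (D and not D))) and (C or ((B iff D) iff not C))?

Initial set: {((A iff ((E or not D) implies (D and not D))) and (C or ((B iff D) iff not C)))}.
((A iff ((E or not D) implies (D and not D))) and (C or ((B iff D) iff not C))): α-rule — add (A iff ((E or not D) implies (D and not D))), (C or ((B iff D) iff not C)).
(A iff ((E or not D) implies (D and not D))): β-rule — branch into A, ((E or not D) implies (D and not D))  //  not A, not ((E or not D) implies (D and not D)).
  branch 1 (add A, ((E or not D) implies (D and not D))):
    (C or ((B iff D) iff not C)): β-rule — branch into C  //  ((B iff D) iff not C).
      branch 1.1 (add C):
        ((E or not D) implies (D and not D)): β-rule — branch into not (E or not D)  //  (D and not D).
          branch 1.1.1 (add not (E or not D)):
            not (E or not D): α-rule — add not E, not not D.
            ○ open, literals {A=T, C=T, D=T, E=F}.
          branch 1.1.2 (add (D and not D)):
            (D and not D): α-rule — add D, not D.
            × closes — contains both D and not D.
      branch 1.2 (add ((B iff D) iff not C)):
        ((E or not D) implies (D and not D)): β-rule — branch into not (E or not D)  //  (D and not D).
          branch 1.2.1 (add not (E or not D)):
            not (E or not D): α-rule — add not E, not not D.
            ((B iff D) iff not C): β-rule — branch into (B iff D), not C  //  not (B iff D), not not C.
              branch 1.2.1.1 (add (B iff D), not C):
                (B iff D): β-rule — branch into B, D  //  not B, not D.
                  branch 1.2.1.1.1 (add B, D):
                    ○ open, literals {A=T, B=T, C=F, D=T, E=F}.
                  branch 1.2.1.1.2 (add not B, not D):
                    × closes — contains both D and not D.
              branch 1.2.1.2 (add not (B iff D), not not C):
                not (B iff D): β-rule — branch into B, not D  //  not B, D.
                  branch 1.2.1.2.1 (add B, not D):
                    × closes — contains both D and not D.
                  branch 1.2.1.2.2 (add not B, D):
                    ○ open, literals {A=T, B=F, C=T, D=T, E=F}.
          branch 1.2.2 (add (D and not D)):
            (D and not D): α-rule — add D, not D.
            × closes — contains both D and not D.
  branch 2 (add not A, not ((E or not D) implies (D and not D))):
    not ((E or not D) implies (D and not D)): α-rule — add (E or not D), not (D and not D).
    (C or ((B iff D) iff not C)): β-rule — branch into C  //  ((B iff D) iff not C).
      branch 2.1 (add C):
        (E or not D): β-rule — branch into E  //  not D.
          branch 2.1.1 (add E):
            not (D and not D): β-rule — branch into not D  //  not not D.
              branch 2.1.1.1 (add not D):
                ○ open, literals {A=F, C=T, D=F, E=T}.
              branch 2.1.1.2 (add not not D):
                ○ open, literals {A=F, C=T, D=T, E=T}.
          branch 2.1.2 (add not D):
            not (D and not D): β-rule — branch into not D  //  not not D.
              branch 2.1.2.1 (add not D):
                ○ open, literals {A=F, C=T, D=F}.
              branch 2.1.2.2 (add not not D):
                × closes — contains both D and not D.
      branch 2.2 (add ((B iff D) iff not C)):
        (E or not D): β-rule — branch into E  //  not D.
          branch 2.2.1 (add E):
            not (D and not D): β-rule — branch into not D  //  not not D.
              branch 2.2.1.1 (add not D):
                ((B iff D) iff not C): β-rule — branch into (B iff D), not C  //  not (B iff D), not not C.
                  branch 2.2.1.1.1 (add (B iff D), not C):
                    (B iff D): β-rule — branch into B, D  //  not B, not D.
                      branch 2.2.1.1.1.1 (add B, D):
                        × closes — contains both D and not D.
                      branch 2.2.1.1.1.2 (add not B, not D):
                        ○ open, literals {A=F, B=F, C=F, D=F, E=T}.
                  branch 2.2.1.1.2 (add not (B iff D), not not C):
                    not (B iff D): β-rule — branch into B, not D  //  not B, D.
                      branch 2.2.1.1.2.1 (add B, not D):
                        ○ open, literals {A=F, B=T, C=T, D=F, E=T}.
                      branch 2.2.1.1.2.2 (add not B, D):
                        × closes — contains both D and not D.
              branch 2.2.1.2 (add not not D):
                ((B iff D) iff not C): β-rule — branch into (B iff D), not C  //  not (B iff D), not not C.
                  branch 2.2.1.2.1 (add (B iff D), not C):
                    (B iff D): β-rule — branch into B, D  //  not B, not D.
                      branch 2.2.1.2.1.1 (add B, D):
                        ○ open, literals {A=F, B=T, C=F, D=T, E=T}.
                      branch 2.2.1.2.1.2 (add not B, not D):
                        × closes — contains both D and not D.
                  branch 2.2.1.2.2 (add not (B iff D), not not C):
                    not (B iff D): β-rule — branch into B, not D  //  not B, D.
                      branch 2.2.1.2.2.1 (add B, not D):
                        × closes — contains both D and not D.
                      branch 2.2.1.2.2.2 (add not B, D):
                        ○ open, literals {A=F, B=F, C=T, D=T, E=T}.
          branch 2.2.2 (add not D):
            not (D and not D): β-rule — branch into not D  //  not not D.
              branch 2.2.2.1 (add not D):
                ((B iff D) iff not C): β-rule — branch into (B iff D), not C  //  not (B iff D), not not C.
                  branch 2.2.2.1.1 (add (B iff D), not C):
                    (B iff D): β-rule — branch into B, D  //  not B, not D.
                      branch 2.2.2.1.1.1 (add B, D):
                        × closes — contains both D and not D.
                      branch 2.2.2.1.1.2 (add not B, not D):
                        ○ open, literals {A=F, B=F, C=F, D=F}.
                  branch 2.2.2.1.2 (add not (B iff D), not not C):
                    not (B iff D): β-rule — branch into B, not D  //  not B, D.
                      branch 2.2.2.1.2.1 (add B, not D):
                        ○ open, literals {A=F, B=T, C=T, D=F}.
                      branch 2.2.2.1.2.2 (add not B, D):
                        × closes — contains both D and not D.
              branch 2.2.2.2 (add not not D):
                × closes — contains both D and not D.
12 branches closed, 12 open.
Each open branch fixes some atoms; the unmentioned ones are free. Counting distinct full assignments: branch {A=T, C=T, D=T, E=F} (B) contributes 2 new; branch {A=T, B=T, C=F, D=T, E=F} (none free) contributes 1 new; branch {A=T, B=F, C=T, D=T, E=F} (none free) contributes 0 new; branch {A=F, C=T, D=F, E=T} (B) contributes 2 new; branch {A=F, C=T, D=T, E=T} (B) contributes 2 new; branch {A=F, C=T, D=F} (B, E) contributes 2 new; branch {A=F, B=F, C=F, D=F, E=T} (none free) contributes 1 new; branch {A=F, B=T, C=T, D=F, E=T} (none free) contributes 0 new; branch {A=F, B=T, C=F, D=T, E=T} (none free) contributes 1 new; branch {A=F, B=F, C=T, D=T, E=T} (none free) contributes 0 new; branch {A=F, B=F, C=F, D=F} (E) contributes 1 new; branch {A=F, B=T, C=T, D=F} (E) contributes 0 new. Total: 12.

12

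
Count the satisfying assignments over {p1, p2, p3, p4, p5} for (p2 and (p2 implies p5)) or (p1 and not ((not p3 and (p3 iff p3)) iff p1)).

Initial set: {((p2 and (p2 implies p5)) or (p1 and not ((not p3 and (p3 iff p3)) iff p1)))}.
((p2 and (p2 implies p5)) or (p1 and not ((not p3 and (p3 iff p3)) iff p1))): β-rule — branch into (p2 and (p2 implies p5))  //  (p1 and not ((not p3 and (p3 iff p3)) iff p1)).
  branch 1 (add (p2 and (p2 implies p5))):
    (p2 and (p2 implies p5)): α-rule — add p2, (p2 implies p5).
    (p2 implies p5): β-rule — branch into not p2  //  p5.
      branch 1.1 (add not p2):
        × closes — contains both p2 and not p2.
      branch 1.2 (add p5):
        ○ open, literals {p2=1, p5=1}.
  branch 2 (add (p1 and not ((not p3 and (p3 iff p3)) iff p1))):
    (p1 and not ((not p3 and (p3 iff p3)) iff p1)): α-rule — add p1, not ((not p3 and (p3 iff p3)) iff p1).
    not ((not p3 and (p3 iff p3)) iff p1): β-rule — branch into (not p3 and (p3 iff p3)), not p1  //  not (not p3 and (p3 iff p3)), p1.
      branch 2.1 (add (not p3 and (p3 iff p3)), not p1):
        × closes — contains both p1 and not p1.
      branch 2.2 (add not (not p3 and (p3 iff p3)), p1):
        not (not p3 and (p3 iff p3)): β-rule — branch into not not p3  //  not (p3 iff p3).
          branch 2.2.1 (add not not p3):
            ○ open, literals {p1=1, p3=1}.
          branch 2.2.2 (add not (p3 iff p3)):
            not (p3 iff p3): β-rule — branch into p3, not p3  //  not p3, p3.
              branch 2.2.2.1 (add p3, not p3):
                × closes — contains both p3 and not p3.
              branch 2.2.2.2 (add not p3, p3):
                × closes — contains both p3 and not p3.
4 branches closed, 2 open.
Each open branch fixes some atoms; the unmentioned ones are free. Counting distinct full assignments: branch {p2=1, p5=1} (p1, p3, p4) contributes 8 new; branch {p1=1, p3=1} (p2, p4, p5) contributes 6 new. Total: 14.

14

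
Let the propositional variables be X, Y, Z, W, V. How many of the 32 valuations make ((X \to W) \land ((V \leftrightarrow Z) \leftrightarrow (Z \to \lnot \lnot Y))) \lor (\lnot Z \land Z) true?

Initial set: {T (((X \to W) \land ((V \leftrightarrow Z) \leftrightarrow (Z \to \lnot \lnot Y))) \lor (\lnot Z \land Z))}.
T (((X \to W) \land ((V \leftrightarrow Z) \leftrightarrow (Z \to \lnot \lnot Y))) \lor (\lnot Z \land Z)): β-rule — branch into T ((X \to W) \land ((V \leftrightarrow Z) \leftrightarrow (Z \to \lnot \lnot Y)))  //  T (\lnot Z \land Z).
  branch 1 (add T ((X \to W) \land ((V \leftrightarrow Z) \leftrightarrow (Z \to \lnot \lnot Y)))):
    T ((X \to W) \land ((V \leftrightarrow Z) \leftrightarrow (Z \to \lnot \lnot Y))): α-rule — add T (X \to W), T ((V \leftrightarrow Z) \leftrightarrow (Z \to \lnot \lnot Y)).
    T (X \to W): β-rule — branch into F X  //  T W.
      branch 1.1 (add F X):
        T ((V \leftrightarrow Z) \leftrightarrow (Z \to \lnot \lnot Y)): β-rule — branch into T (V \leftrightarrow Z), T (Z \to \lnot \lnot Y)  //  F (V \leftrightarrow Z), F (Z \to \lnot \lnot Y).
          branch 1.1.1 (add T (V \leftrightarrow Z), T (Z \to \lnot \lnot Y)):
            T (V \leftrightarrow Z): β-rule — branch into T V, T Z  //  F V, F Z.
              branch 1.1.1.1 (add T V, T Z):
                T (Z \to \lnot \lnot Y): β-rule — branch into F Z  //  T \lnot \lnot Y.
                  branch 1.1.1.1.1 (add F Z):
                    × closes — contains both Z and \lnot Z.
                  branch 1.1.1.1.2 (add T \lnot \lnot Y):
                    T \lnot \lnot Y: drop double negation, giving T Y.
                    ○ open, literals {V=true, X=false, Y=true, Z=true}.
              branch 1.1.1.2 (add F V, F Z):
                T (Z \to \lnot \lnot Y): β-rule — branch into F Z  //  T \lnot \lnot Y.
                  branch 1.1.1.2.1 (add F Z):
                    ○ open, literals {V=false, X=false, Z=false}.
                  branch 1.1.1.2.2 (add T \lnot \lnot Y):
                    T \lnot \lnot Y: drop double negation, giving T Y.
                    ○ open, literals {V=false, X=false, Y=true, Z=false}.
          branch 1.1.2 (add F (V \leftrightarrow Z), F (Z \to \lnot \lnot Y)):
            F (Z \to \lnot \lnot Y): α-rule — add T Z, F \lnot \lnot Y.
            F \lnot \lnot Y: drop double negation, giving F Y.
            F (V \leftrightarrow Z): β-rule — branch into T V, F Z  //  F V, T Z.
              branch 1.1.2.1 (add T V, F Z):
                × closes — contains both Z and \lnot Z.
              branch 1.1.2.2 (add F V, T Z):
                ○ open, literals {V=false, X=false, Y=false, Z=true}.
      branch 1.2 (add T W):
        T ((V \leftrightarrow Z) \leftrightarrow (Z \to \lnot \lnot Y)): β-rule — branch into T (V \leftrightarrow Z), T (Z \to \lnot \lnot Y)  //  F (V \leftrightarrow Z), F (Z \to \lnot \lnot Y).
          branch 1.2.1 (add T (V \leftrightarrow Z), T (Z \to \lnot \lnot Y)):
            T (V \leftrightarrow Z): β-rule — branch into T V, T Z  //  F V, F Z.
              branch 1.2.1.1 (add T V, T Z):
                T (Z \to \lnot \lnot Y): β-rule — branch into F Z  //  T \lnot \lnot Y.
                  branch 1.2.1.1.1 (add F Z):
                    × closes — contains both Z and \lnot Z.
                  branch 1.2.1.1.2 (add T \lnot \lnot Y):
                    T \lnot \lnot Y: drop double negation, giving T Y.
                    ○ open, literals {V=true, W=true, Y=true, Z=true}.
              branch 1.2.1.2 (add F V, F Z):
                T (Z \to \lnot \lnot Y): β-rule — branch into F Z  //  T \lnot \lnot Y.
                  branch 1.2.1.2.1 (add F Z):
                    ○ open, literals {V=false, W=true, Z=false}.
                  branch 1.2.1.2.2 (add T \lnot \lnot Y):
                    T \lnot \lnot Y: drop double negation, giving T Y.
                    ○ open, literals {V=false, W=true, Y=true, Z=false}.
          branch 1.2.2 (add F (V \leftrightarrow Z), F (Z \to \lnot \lnot Y)):
            F (Z \to \lnot \lnot Y): α-rule — add T Z, F \lnot \lnot Y.
            F \lnot \lnot Y: drop double negation, giving F Y.
            F (V \leftrightarrow Z): β-rule — branch into T V, F Z  //  F V, T Z.
              branch 1.2.2.1 (add T V, F Z):
                × closes — contains both Z and \lnot Z.
              branch 1.2.2.2 (add F V, T Z):
                ○ open, literals {V=false, W=true, Y=false, Z=true}.
  branch 2 (add T (\lnot Z \land Z)):
    T (\lnot Z \land Z): α-rule — add T \lnot Z, T Z.
    × closes — contains both Z and \lnot Z.
5 branches closed, 8 open.
Each open branch fixes some atoms; the unmentioned ones are free. Counting distinct full assignments: branch {V=true, X=false, Y=true, Z=true} (W) contributes 2 new; branch {V=false, X=false, Z=false} (Y, W) contributes 4 new; branch {V=false, X=false, Y=true, Z=false} (W) contributes 0 new; branch {V=false, X=false, Y=false, Z=true} (W) contributes 2 new; branch {V=true, W=true, Y=true, Z=true} (X) contributes 1 new; branch {V=false, W=true, Z=false} (X, Y) contributes 2 new; branch {V=false, W=true, Y=true, Z=false} (X) contributes 0 new; branch {V=false, W=true, Y=false, Z=true} (X) contributes 1 new. Total: 12.

12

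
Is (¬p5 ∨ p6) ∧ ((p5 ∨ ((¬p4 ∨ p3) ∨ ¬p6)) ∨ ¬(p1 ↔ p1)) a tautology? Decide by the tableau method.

Assume the negation and expand:
Initial set: {¬((¬p5 ∨ p6) ∧ ((p5 ∨ ((¬p4 ∨ p3) ∨ ¬p6)) ∨ ¬(p1 ↔ p1)))}.
¬((¬p5 ∨ p6) ∧ ((p5 ∨ ((¬p4 ∨ p3) ∨ ¬p6)) ∨ ¬(p1 ↔ p1))): β-rule — branch into ¬(¬p5 ∨ p6)  //  ¬((p5 ∨ ((¬p4 ∨ p3) ∨ ¬p6)) ∨ ¬(p1 ↔ p1)).
  branch 1 (add ¬(¬p5 ∨ p6)):
    ¬(¬p5 ∨ p6): α-rule — add ¬¬p5, ¬p6.
    ○ open, literals {p5=true, p6=false}.
  branch 2 (add ¬((p5 ∨ ((¬p4 ∨ p3) ∨ ¬p6)) ∨ ¬(p1 ↔ p1))):
    ¬((p5 ∨ ((¬p4 ∨ p3) ∨ ¬p6)) ∨ ¬(p1 ↔ p1)): α-rule — add ¬(p5 ∨ ((¬p4 ∨ p3) ∨ ¬p6)), ¬¬(p1 ↔ p1).
    ¬(p5 ∨ ((¬p4 ∨ p3) ∨ ¬p6)): α-rule — add ¬p5, ¬((¬p4 ∨ p3) ∨ ¬p6).
    ¬((¬p4 ∨ p3) ∨ ¬p6): α-rule — add ¬(¬p4 ∨ p3), ¬¬p6.
    ¬(¬p4 ∨ p3): α-rule — add ¬¬p4, ¬p3.
    ¬¬(p1 ↔ p1): β-rule — branch into p1, p1  //  ¬p1, ¬p1.
      branch 2.1 (add p1, p1):
        ○ open, literals {p1=true, p3=false, p4=true, p5=false, p6=true}.
      branch 2.2 (add ¬p1, ¬p1):
        ○ open, literals {p1=false, p3=false, p4=true, p5=false, p6=true}.
0 branches closed, 3 open.
An open branch gives a countermodel: p5=true, p6=false (unmentioned atoms arbitrary); under it the original formula is false.

Not valid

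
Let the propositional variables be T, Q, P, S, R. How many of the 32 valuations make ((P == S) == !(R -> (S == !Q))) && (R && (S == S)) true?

Initial set: {(((P == S) == !(R -> (S == !Q))) && (R && (S == S)))}.
(((P == S) == !(R -> (S == !Q))) && (R && (S == S))): α-rule — add ((P == S) == !(R -> (S == !Q))), (R && (S == S)).
(R && (S == S)): α-rule — add R, (S == S).
((P == S) == !(R -> (S == !Q))): β-rule — branch into (P == S), !(R -> (S == !Q))  //  !(P == S), !!(R -> (S == !Q)).
  branch 1 (add (P == S), !(R -> (S == !Q))):
    !(R -> (S == !Q)): α-rule — add R, !(S == !Q).
    (S == S): β-rule — branch into S, S  //  !S, !S.
      branch 1.1 (add S, S):
        (P == S): β-rule — branch into P, S  //  !P, !S.
          branch 1.1.1 (add P, S):
            !(S == !Q): β-rule — branch into S, !!Q  //  !S, !Q.
              branch 1.1.1.1 (add S, !!Q):
                ○ open, literals {P=T, Q=T, R=T, S=T}.
              branch 1.1.1.2 (add !S, !Q):
                × closes — contains both S and !S.
          branch 1.1.2 (add !P, !S):
            × closes — contains both S and !S.
      branch 1.2 (add !S, !S):
        (P == S): β-rule — branch into P, S  //  !P, !S.
          branch 1.2.1 (add P, S):
            × closes — contains both S and !S.
          branch 1.2.2 (add !P, !S):
            !(S == !Q): β-rule — branch into S, !!Q  //  !S, !Q.
              branch 1.2.2.1 (add S, !!Q):
                × closes — contains both S and !S.
              branch 1.2.2.2 (add !S, !Q):
                ○ open, literals {P=F, Q=F, R=T, S=F}.
  branch 2 (add !(P == S), !!(R -> (S == !Q))):
    (S == S): β-rule — branch into S, S  //  !S, !S.
      branch 2.1 (add S, S):
        !(P == S): β-rule — branch into P, !S  //  !P, S.
          branch 2.1.1 (add P, !S):
            × closes — contains both S and !S.
          branch 2.1.2 (add !P, S):
            !!(R -> (S == !Q)): β-rule — branch into !R  //  (S == !Q).
              branch 2.1.2.1 (add !R):
                × closes — contains both R and !R.
              branch 2.1.2.2 (add (S == !Q)):
                (S == !Q): β-rule — branch into S, !Q  //  !S, !!Q.
                  branch 2.1.2.2.1 (add S, !Q):
                    ○ open, literals {P=F, Q=F, R=T, S=T}.
                  branch 2.1.2.2.2 (add !S, !!Q):
                    × closes — contains both S and !S.
      branch 2.2 (add !S, !S):
        !(P == S): β-rule — branch into P, !S  //  !P, S.
          branch 2.2.1 (add P, !S):
            !!(R -> (S == !Q)): β-rule — branch into !R  //  (S == !Q).
              branch 2.2.1.1 (add !R):
                × closes — contains both R and !R.
              branch 2.2.1.2 (add (S == !Q)):
                (S == !Q): β-rule — branch into S, !Q  //  !S, !!Q.
                  branch 2.2.1.2.1 (add S, !Q):
                    × closes — contains both S and !S.
                  branch 2.2.1.2.2 (add !S, !!Q):
                    ○ open, literals {P=T, Q=T, R=T, S=F}.
          branch 2.2.2 (add !P, S):
            × closes — contains both S and !S.
10 branches closed, 4 open.
Each open branch fixes some atoms; the unmentioned ones are free. Counting distinct full assignments: branch {P=T, Q=T, R=T, S=T} (T) contributes 2 new; branch {P=F, Q=F, R=T, S=F} (T) contributes 2 new; branch {P=F, Q=F, R=T, S=T} (T) contributes 2 new; branch {P=T, Q=T, R=T, S=F} (T) contributes 2 new. Total: 8.

8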